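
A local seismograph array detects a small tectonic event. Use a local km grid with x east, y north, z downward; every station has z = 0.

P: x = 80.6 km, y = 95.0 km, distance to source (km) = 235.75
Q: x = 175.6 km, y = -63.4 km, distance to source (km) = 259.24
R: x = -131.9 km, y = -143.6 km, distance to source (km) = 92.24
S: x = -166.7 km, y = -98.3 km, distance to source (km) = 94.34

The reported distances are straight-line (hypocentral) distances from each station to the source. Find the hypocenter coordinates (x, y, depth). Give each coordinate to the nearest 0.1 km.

(-81.5, -73.2, 31.8)

Each station gives a sphere (x−x_i)² + (y−y_i)² + z² = d_i² (stations at z=0).
Subtracting the P sphere from Q and R: z² cancels, leaving linear equations in x and y:
190.0 x − 316.8 y = 7706.24
-425.0 x − 477.2 y = 69567.05
Solving: x ≈ -81.495, y ≈ -73.202 km (keep extra digits for the depth step; rounded: -81.5, -73.2).
Then from the P sphere: z² = 235.75² − (x − 80.6)² − (y − 95.0)² with x = -81.495, y = -73.202, so z ≈ 31.802 ≈ 31.8 km.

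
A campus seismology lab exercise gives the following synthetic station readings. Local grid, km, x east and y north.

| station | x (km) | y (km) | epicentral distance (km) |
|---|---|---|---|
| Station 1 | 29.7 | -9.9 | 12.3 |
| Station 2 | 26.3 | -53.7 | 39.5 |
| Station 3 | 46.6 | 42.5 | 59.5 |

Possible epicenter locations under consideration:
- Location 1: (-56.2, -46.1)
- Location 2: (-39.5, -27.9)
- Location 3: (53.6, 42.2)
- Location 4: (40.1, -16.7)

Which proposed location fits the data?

For each candidate, compare |candidate − station| to the reported distance:
Location 1: residuals Station 1 80.9, Station 2 43.3, Station 3 76.2 → max 80.9 km
Location 2: residuals Station 1 59.2, Station 2 31.2, Station 3 51.7 → max 59.2 km
Location 3: residuals Station 1 45.0, Station 2 60.2, Station 3 52.5 → max 60.2 km
Location 4: residuals Station 1 0.1, Station 2 0.0, Station 3 0.1 → max 0.1 km
Only Location 4 has all residuals ≈ 0.

Location 4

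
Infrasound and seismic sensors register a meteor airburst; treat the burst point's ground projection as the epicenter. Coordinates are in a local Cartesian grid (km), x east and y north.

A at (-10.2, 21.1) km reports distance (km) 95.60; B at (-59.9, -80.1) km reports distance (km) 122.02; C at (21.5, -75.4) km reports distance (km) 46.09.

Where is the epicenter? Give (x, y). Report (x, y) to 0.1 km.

(57.4, -46.5)

Circle about each station: (x + 10.2)² + (y − 21.1)² = 95.60²; (x + 59.9)² + (y + 80.1)² = 122.02²; (x − 21.5)² + (y + 75.4)² = 46.09².
Subtracting the A equation from the B and C equations removes the quadratic terms:
-99.4 x − 202.4 y = 3705.25
63.4 x − 193.0 y = 12613.23
Solving the 2×2 system: x ≈ 57.4, y ≈ -46.5 km.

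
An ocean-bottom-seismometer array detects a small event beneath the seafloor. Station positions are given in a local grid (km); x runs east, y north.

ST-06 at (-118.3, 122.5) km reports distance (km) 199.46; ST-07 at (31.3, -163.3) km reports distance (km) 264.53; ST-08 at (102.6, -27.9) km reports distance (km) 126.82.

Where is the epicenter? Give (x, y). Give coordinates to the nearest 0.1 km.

Circle about each station: (x + 118.3)² + (y − 122.5)² = 199.46²; (x − 31.3)² + (y + 163.3)² = 264.53²; (x − 102.6)² + (y + 27.9)² = 126.82².
Subtracting the ST-06 equation from the ST-07 and ST-08 equations removes the quadratic terms:
299.2 x − 571.6 y = -31546.39
441.8 x − 300.8 y = 6005.01
Solving the 2×2 system: x ≈ 79.5, y ≈ 96.8 km.
Check against ST-06 (with the unrounded x, y): √((x + 118.3)²+(y − 122.5)²) = 199.46 ≈ 199.46 km. ✓

(79.5, 96.8)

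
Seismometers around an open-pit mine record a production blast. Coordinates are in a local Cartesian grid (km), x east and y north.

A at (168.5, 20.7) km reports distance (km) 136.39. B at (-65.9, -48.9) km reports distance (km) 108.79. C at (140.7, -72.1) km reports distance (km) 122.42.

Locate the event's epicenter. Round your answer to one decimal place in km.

35.5 km east, -9.5 km north

Circle about each station: (x − 168.5)² + (y − 20.7)² = 136.39²; (x + 65.9)² + (y + 48.9)² = 108.79²; (x − 140.7)² + (y + 72.1)² = 122.42².
Subtracting pairs of circle equations eliminates x²+y² and gives linear equations (the radical axes):
-468.8 x − 139.2 y = -15319.75
-55.6 x − 185.6 y = -210.26
Solving the 2×2 system: x ≈ 35.5, y ≈ -9.5 km.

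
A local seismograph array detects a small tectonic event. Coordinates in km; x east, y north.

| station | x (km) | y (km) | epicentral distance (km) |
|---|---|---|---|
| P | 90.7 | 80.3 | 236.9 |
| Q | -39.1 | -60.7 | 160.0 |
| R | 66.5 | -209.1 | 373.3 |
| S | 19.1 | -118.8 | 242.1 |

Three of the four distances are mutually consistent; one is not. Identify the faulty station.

Solve using three stations at a time. Using P, Q, S (subtract circle equations pairwise → linear system) gives (x, y) ≈ (-145.2, 59.0).
Distances from that point to each station vs reported:
  P: calculated 236.8 vs reported 236.9 → residual 0.1 km
  Q: calculated 159.9 vs reported 160.0 → residual 0.1 km
  R: calculated 341.5 vs reported 373.3 → residual 31.8 km
  S: calculated 242.0 vs reported 242.1 → residual 0.1 km
P, Q, S are mutually consistent (residuals ≈ 0); R is off by 31.8 km.

R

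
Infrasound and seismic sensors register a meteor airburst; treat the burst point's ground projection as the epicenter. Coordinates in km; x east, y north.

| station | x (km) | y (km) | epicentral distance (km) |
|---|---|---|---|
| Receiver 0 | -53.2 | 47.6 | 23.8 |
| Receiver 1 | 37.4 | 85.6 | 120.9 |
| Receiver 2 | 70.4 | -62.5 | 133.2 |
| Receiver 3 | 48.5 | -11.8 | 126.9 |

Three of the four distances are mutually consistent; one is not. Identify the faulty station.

Solve using three stations at a time. Using Receiver 0, Receiver 1, Receiver 3 (subtract circle equations pairwise → linear system) gives (x, y) ≈ (-70.8, 31.6).
Distances from that point to each station vs reported:
  Receiver 0: calculated 23.8 vs reported 23.8 → residual 0.0 km
  Receiver 1: calculated 120.9 vs reported 120.9 → residual 0.0 km
  Receiver 2: calculated 169.6 vs reported 133.2 → residual 36.4 km
  Receiver 3: calculated 126.9 vs reported 126.9 → residual 0.0 km
Receiver 0, Receiver 1, Receiver 3 are mutually consistent (residuals ≈ 0); Receiver 2 is off by 36.4 km.

Receiver 2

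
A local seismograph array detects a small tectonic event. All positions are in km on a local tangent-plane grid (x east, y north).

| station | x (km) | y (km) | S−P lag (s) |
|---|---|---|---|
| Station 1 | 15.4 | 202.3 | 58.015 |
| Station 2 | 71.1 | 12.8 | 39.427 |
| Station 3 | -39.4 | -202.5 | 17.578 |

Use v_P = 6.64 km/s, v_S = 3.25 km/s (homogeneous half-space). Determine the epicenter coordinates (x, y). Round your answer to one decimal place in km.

Distance from S−P lag: d = Δt · v_P v_S / (v_P − v_S) = Δt · (6.64·3.25)/(6.64−3.25) ≈ 6.3658·Δt.
So d_Station 1 = 369.31, d_Station 2 = 250.98, d_Station 3 = 111.90 km.
Circle about each station: (x − 15.4)² + (y − 202.3)² = 369.31²; (x − 71.1)² + (y − 12.8)² = 250.98²; (x + 39.4)² + (y + 202.5)² = 111.90².
Subtracting the Station 1 equation from the Station 2 and Station 3 equations removes the quadratic terms:
111.4 x − 379.0 y = 37455.52
-109.6 x − 809.6 y = 125264.43
Solving the 2×2 system: x ≈ -130.2, y ≈ -137.1 km.

(-130.2, -137.1)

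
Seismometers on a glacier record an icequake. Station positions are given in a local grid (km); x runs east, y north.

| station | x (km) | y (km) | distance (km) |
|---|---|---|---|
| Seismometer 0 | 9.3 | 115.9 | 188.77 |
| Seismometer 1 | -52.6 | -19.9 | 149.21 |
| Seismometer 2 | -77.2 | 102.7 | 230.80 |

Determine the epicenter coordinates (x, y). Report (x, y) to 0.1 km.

x ≈ 92.8 km, y ≈ -53.4 km

Circle about each station: (x − 9.3)² + (y − 115.9)² = 188.77²; (x + 52.6)² + (y + 19.9)² = 149.21²; (x + 77.2)² + (y − 102.7)² = 230.80².
Subtracting pairs of circle equations eliminates x²+y² and gives linear equations (the radical axes):
-123.8 x − 271.6 y = 3013.96
-173.0 x − 26.4 y = -14646.70
Solving the 2×2 system: x ≈ 92.8, y ≈ -53.4 km.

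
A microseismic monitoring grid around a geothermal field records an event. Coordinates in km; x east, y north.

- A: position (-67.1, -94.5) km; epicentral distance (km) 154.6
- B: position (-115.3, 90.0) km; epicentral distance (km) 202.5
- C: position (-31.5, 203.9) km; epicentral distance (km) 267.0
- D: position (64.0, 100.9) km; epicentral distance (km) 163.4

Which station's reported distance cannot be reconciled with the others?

Solve using three stations at a time. Using B, C, D (subtract circle equations pairwise → linear system) gives (x, y) ≈ (23.5, -57.3).
Distances from that point to each station vs reported:
  A: calculated 98.0 vs reported 154.6 → residual 56.6 km
  B: calculated 202.4 vs reported 202.5 → residual 0.1 km
  C: calculated 266.9 vs reported 267.0 → residual 0.1 km
  D: calculated 163.3 vs reported 163.4 → residual 0.1 km
B, C, D are mutually consistent (residuals ≈ 0); A is off by 56.6 km.

A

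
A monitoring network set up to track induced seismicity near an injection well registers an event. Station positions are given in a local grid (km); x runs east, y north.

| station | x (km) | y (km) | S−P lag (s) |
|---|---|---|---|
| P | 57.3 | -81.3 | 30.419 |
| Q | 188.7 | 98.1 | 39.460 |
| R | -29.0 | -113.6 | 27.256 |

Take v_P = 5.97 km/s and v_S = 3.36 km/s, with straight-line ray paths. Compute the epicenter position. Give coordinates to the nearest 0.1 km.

Distance from S−P lag: d = Δt · v_P v_S / (v_P − v_S) = Δt · (5.97·3.36)/(5.97−3.36) ≈ 7.6855·Δt.
So d_P = 233.79, d_Q = 303.27, d_R = 209.48 km.
Circle about each station: (x − 57.3)² + (y + 81.3)² = 233.79²; (x − 188.7)² + (y − 98.1)² = 303.27²; (x + 29.0)² + (y + 113.6)² = 209.48².
Subtracting the P equation from the Q and R equations removes the quadratic terms:
262.8 x + 358.8 y = -1976.61
-172.6 x − 64.6 y = 14628.87
Solving the 2×2 system: x ≈ -113.9, y ≈ 77.9 km.
Check against P (with the unrounded x, y): √((x − 57.3)²+(y + 81.3)²) = 233.82 ≈ 233.79 km. ✓

-113.9 km east, 77.9 km north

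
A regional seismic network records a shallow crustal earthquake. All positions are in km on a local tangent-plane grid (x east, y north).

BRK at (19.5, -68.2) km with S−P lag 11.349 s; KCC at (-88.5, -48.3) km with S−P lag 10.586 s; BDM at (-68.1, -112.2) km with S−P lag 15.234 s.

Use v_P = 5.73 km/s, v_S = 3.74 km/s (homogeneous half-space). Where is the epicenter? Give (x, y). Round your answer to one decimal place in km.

x ≈ -24.3 km, y ≈ 45.9 km

Distance from S−P lag: d = Δt · v_P v_S / (v_P − v_S) = Δt · (5.73·3.74)/(5.73−3.74) ≈ 10.7689·Δt.
So d_BRK = 122.22, d_KCC = 114.00, d_BDM = 164.05 km.
Circle about each station: (x − 19.5)² + (y + 68.2)² = 122.22²; (x + 88.5)² + (y + 48.3)² = 114.00²; (x + 68.1)² + (y + 112.2)² = 164.05².
Subtracting pairs of circle equations eliminates x²+y² and gives linear equations (the radical axes):
-216.0 x + 39.8 y = 7075.38
-175.2 x − 88.0 y = 220.29
Solving the 2×2 system: x ≈ -24.3, y ≈ 45.9 km.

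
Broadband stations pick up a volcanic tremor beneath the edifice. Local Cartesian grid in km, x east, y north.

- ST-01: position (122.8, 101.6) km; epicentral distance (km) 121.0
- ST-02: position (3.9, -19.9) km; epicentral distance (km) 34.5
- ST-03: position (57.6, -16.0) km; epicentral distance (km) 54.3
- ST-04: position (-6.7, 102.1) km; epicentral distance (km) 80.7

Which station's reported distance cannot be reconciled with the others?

Solve using three stations at a time. Using ST-01, ST-03, ST-04 (subtract circle equations pairwise → linear system) gives (x, y) ≈ (26.4, 28.5).
Distances from that point to each station vs reported:
  ST-01: calculated 121.0 vs reported 121.0 → residual 0.0 km
  ST-02: calculated 53.3 vs reported 34.5 → residual 18.8 km
  ST-03: calculated 54.3 vs reported 54.3 → residual 0.0 km
  ST-04: calculated 80.7 vs reported 80.7 → residual 0.0 km
ST-01, ST-03, ST-04 are mutually consistent (residuals ≈ 0); ST-02 is off by 18.8 km.

ST-02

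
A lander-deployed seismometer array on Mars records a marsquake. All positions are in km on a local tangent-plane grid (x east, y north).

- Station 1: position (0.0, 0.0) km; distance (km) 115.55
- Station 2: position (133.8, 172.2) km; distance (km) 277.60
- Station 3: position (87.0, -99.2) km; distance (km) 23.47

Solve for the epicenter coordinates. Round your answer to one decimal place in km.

63.7 km east, -96.4 km north

Circle about each station: x² + y² = 115.55²; (x − 133.8)² + (y − 172.2)² = 277.60²; (x − 87.0)² + (y + 99.2)² = 23.47².
Subtracting the Station 1 equation from the Station 2 and Station 3 equations removes the quadratic terms:
267.6 x + 344.4 y = -16154.68
174.0 x − 198.4 y = 30210.60
Solving the 2×2 system: x ≈ 63.7, y ≈ -96.4 km.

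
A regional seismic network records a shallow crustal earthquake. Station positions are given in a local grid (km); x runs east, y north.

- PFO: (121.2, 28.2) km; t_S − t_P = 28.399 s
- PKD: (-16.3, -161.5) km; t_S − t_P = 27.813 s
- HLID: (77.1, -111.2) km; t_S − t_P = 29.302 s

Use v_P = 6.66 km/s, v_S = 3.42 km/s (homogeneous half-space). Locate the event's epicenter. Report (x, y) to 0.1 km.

x ≈ -78.4 km, y ≈ 23.9 km

Distance from S−P lag: d = Δt · v_P v_S / (v_P − v_S) = Δt · (6.66·3.42)/(6.66−3.42) ≈ 7.0300·Δt.
So d_PFO = 199.64, d_PKD = 195.53, d_HLID = 205.99 km.
Circle about each station: (x − 121.2)² + (y − 28.2)² = 199.64²; (x + 16.3)² + (y + 161.5)² = 195.53²; (x − 77.1)² + (y + 111.2)² = 205.99².
Subtracting the PFO equation from the PKD and HLID equations removes the quadratic terms:
-275.0 x − 379.4 y = 12487.41
-88.2 x − 278.8 y = 249.42
Solving the 2×2 system: x ≈ -78.4, y ≈ 23.9 km.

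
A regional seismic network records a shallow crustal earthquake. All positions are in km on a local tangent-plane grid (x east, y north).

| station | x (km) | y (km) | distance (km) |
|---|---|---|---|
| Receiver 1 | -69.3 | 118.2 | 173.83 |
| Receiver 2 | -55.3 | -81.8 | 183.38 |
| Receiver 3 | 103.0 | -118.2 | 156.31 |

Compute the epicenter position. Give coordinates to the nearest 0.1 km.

Circle about each station: (x + 69.3)² + (y − 118.2)² = 173.83²; (x + 55.3)² + (y + 81.8)² = 183.38²; (x − 103.0)² + (y + 118.2)² = 156.31².
Subtracting the Receiver 1 equation from the Receiver 2 and Receiver 3 equations removes the quadratic terms:
28.0 x − 400.0 y = -12435.76
344.6 x − 472.8 y = 11590.56
Solving the 2×2 system: x ≈ 84.4, y ≈ 37.0 km.
Check against Receiver 1 (with the unrounded x, y): √((x + 69.3)²+(y − 118.2)²) = 173.83 ≈ 173.83 km. ✓

(84.4, 37.0)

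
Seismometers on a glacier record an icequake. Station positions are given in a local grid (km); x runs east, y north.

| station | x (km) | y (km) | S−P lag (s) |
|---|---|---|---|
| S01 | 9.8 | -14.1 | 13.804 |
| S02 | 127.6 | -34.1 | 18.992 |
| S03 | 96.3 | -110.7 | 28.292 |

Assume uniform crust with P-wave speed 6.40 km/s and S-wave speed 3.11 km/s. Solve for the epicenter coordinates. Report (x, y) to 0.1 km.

x ≈ 55.8 km, y ≈ 55.6 km

Distance from S−P lag: d = Δt · v_P v_S / (v_P − v_S) = Δt · (6.40·3.11)/(6.40−3.11) ≈ 6.0498·Δt.
So d_S01 = 83.51, d_S02 = 114.90, d_S03 = 171.16 km.
Circle about each station: (x − 9.8)² + (y + 14.1)² = 83.51²; (x − 127.6)² + (y + 34.1)² = 114.90²; (x − 96.3)² + (y + 110.7)² = 171.16².
Subtracting the S01 equation from the S02 and S03 equations removes the quadratic terms:
235.6 x − 40.0 y = 10921.63
173.0 x − 193.2 y = -1088.50
Solving the 2×2 system: x ≈ 55.8, y ≈ 55.6 km.
Check against S01 (with the unrounded x, y): √((x − 9.8)²+(y + 14.1)²) = 83.51 ≈ 83.51 km. ✓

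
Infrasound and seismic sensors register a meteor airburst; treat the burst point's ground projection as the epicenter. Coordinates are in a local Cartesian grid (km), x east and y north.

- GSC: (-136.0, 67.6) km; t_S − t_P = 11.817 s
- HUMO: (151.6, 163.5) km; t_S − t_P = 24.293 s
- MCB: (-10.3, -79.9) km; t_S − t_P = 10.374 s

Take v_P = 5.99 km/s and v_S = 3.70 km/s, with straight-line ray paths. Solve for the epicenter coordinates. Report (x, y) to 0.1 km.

Distance from S−P lag: d = Δt · v_P v_S / (v_P − v_S) = Δt · (5.99·3.70)/(5.99−3.70) ≈ 9.6782·Δt.
So d_GSC = 114.37, d_HUMO = 235.11, d_MCB = 100.40 km.
Circle about each station: (x + 136.0)² + (y − 67.6)² = 114.37²; (x − 151.6)² + (y − 163.5)² = 235.11²; (x + 10.3)² + (y + 79.9)² = 100.40².
Subtracting pairs of circle equations eliminates x²+y² and gives linear equations (the radical axes):
575.2 x + 191.8 y = -15547.17
251.4 x − 295.0 y = -13575.32
Solving the 2×2 system: x ≈ -33.0, y ≈ 17.9 km.

x ≈ -33.0 km, y ≈ 17.9 km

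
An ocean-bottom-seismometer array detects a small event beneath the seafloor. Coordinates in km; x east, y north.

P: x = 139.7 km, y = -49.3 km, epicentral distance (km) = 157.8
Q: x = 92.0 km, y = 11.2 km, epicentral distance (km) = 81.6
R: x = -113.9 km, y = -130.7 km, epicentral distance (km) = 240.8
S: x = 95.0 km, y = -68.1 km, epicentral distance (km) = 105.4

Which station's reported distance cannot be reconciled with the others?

S

Solve using three stations at a time. Using P, Q, R (subtract circle equations pairwise → linear system) gives (x, y) ≈ (29.0, 63.2).
Distances from that point to each station vs reported:
  P: calculated 157.9 vs reported 157.8 → residual 0.1 km
  Q: calculated 81.7 vs reported 81.6 → residual 0.1 km
  R: calculated 240.8 vs reported 240.8 → residual 0.0 km
  S: calculated 147.0 vs reported 105.4 → residual 41.6 km
P, Q, R are mutually consistent (residuals ≈ 0); S is off by 41.6 km.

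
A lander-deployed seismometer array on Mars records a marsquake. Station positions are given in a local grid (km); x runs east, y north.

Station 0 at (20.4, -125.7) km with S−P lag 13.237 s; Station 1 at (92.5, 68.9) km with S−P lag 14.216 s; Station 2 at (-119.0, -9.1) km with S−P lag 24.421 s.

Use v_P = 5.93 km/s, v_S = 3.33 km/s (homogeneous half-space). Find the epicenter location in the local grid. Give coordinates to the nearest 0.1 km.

Distance from S−P lag: d = Δt · v_P v_S / (v_P − v_S) = Δt · (5.93·3.33)/(5.93−3.33) ≈ 7.5950·Δt.
So d_Station 0 = 100.53, d_Station 1 = 107.97, d_Station 2 = 185.48 km.
Circle about each station: (x − 20.4)² + (y + 125.7)² = 100.53²; (x − 92.5)² + (y − 68.9)² = 107.97²; (x + 119.0)² + (y + 9.1)² = 185.48².
Subtracting the Station 0 equation from the Station 1 and Station 2 equations removes the quadratic terms:
144.2 x + 389.2 y = -4464.43
-278.8 x + 233.2 y = -26269.39
Solving the 2×2 system: x ≈ 64.6, y ≈ -35.4 km.
Check against Station 0 (with the unrounded x, y): √((x − 20.4)²+(y + 125.7)²) = 100.53 ≈ 100.53 km. ✓

64.6 km east, -35.4 km north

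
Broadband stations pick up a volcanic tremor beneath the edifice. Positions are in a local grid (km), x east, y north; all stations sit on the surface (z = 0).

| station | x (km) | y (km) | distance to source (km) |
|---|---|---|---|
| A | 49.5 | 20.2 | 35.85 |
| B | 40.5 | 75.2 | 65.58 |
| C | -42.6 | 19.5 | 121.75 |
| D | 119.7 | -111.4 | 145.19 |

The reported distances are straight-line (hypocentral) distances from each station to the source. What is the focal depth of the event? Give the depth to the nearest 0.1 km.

22.5 km

Each station gives a sphere (x−x_i)² + (y−y_i)² + z² = d_i² (stations at z=0).
Subtracting the A sphere from B and C: z² cancels, leaving linear equations in x and y:
-18.0 x + 110.0 y = 1421.49
-184.2 x − 1.4 y = -14201.12
Solving: x ≈ 76.902, y ≈ 25.507 km (keep extra digits for the depth step; rounded: 76.9, 25.5).
Then from the A sphere: z² = 35.85² − (x − 49.5)² − (y − 20.2)² with x = 76.902, y = 25.507, so z ≈ 22.499 ≈ 22.5 km.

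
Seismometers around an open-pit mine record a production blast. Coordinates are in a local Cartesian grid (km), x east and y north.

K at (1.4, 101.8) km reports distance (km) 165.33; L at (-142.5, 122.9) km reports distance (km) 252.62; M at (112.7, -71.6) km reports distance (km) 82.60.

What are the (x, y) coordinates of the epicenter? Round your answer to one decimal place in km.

Circle about each station: (x − 1.4)² + (y − 101.8)² = 165.33²; (x + 142.5)² + (y − 122.9)² = 252.62²; (x − 112.7)² + (y + 71.6)² = 82.60².
Subtracting the K equation from the L and M equations removes the quadratic terms:
-287.8 x + 42.2 y = -11437.40
222.6 x − 346.8 y = 27973.90
Solving the 2×2 system: x ≈ 30.8, y ≈ -60.9 km.

(30.8, -60.9)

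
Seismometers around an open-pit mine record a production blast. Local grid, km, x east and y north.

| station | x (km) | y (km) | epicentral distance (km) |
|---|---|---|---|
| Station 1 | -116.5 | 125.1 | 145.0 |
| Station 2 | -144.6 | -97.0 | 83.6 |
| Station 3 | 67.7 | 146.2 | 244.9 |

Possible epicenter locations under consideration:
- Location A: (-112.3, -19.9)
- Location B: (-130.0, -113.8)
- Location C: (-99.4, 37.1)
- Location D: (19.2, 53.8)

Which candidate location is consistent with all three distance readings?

Location A

For each candidate, compare |candidate − station| to the reported distance:
Location A: residuals Station 1 0.1, Station 2 0.0, Station 3 0.0 → max 0.1 km
Location B: residuals Station 1 94.3, Station 2 61.3, Station 3 81.7 → max 94.3 km
Location C: residuals Station 1 55.4, Station 2 57.9, Station 3 45.3 → max 57.9 km
Location D: residuals Station 1 8.3, Station 2 139.0, Station 3 140.5 → max 140.5 km
Only Location A has all residuals ≈ 0.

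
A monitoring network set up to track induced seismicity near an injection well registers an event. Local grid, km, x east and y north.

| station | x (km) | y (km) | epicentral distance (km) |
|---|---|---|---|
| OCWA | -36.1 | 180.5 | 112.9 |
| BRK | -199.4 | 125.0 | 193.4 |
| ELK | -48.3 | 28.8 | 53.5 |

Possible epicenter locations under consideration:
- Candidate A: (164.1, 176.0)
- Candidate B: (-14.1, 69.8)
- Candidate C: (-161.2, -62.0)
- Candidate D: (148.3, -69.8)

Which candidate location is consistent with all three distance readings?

Candidate B

For each candidate, compare |candidate − station| to the reported distance:
Candidate A: residuals OCWA 87.4, BRK 173.7, ELK 204.9 → max 204.9 km
Candidate B: residuals OCWA 0.0, BRK 0.1, ELK 0.1 → max 0.1 km
Candidate C: residuals OCWA 160.0, BRK 2.5, ELK 91.4 → max 160.0 km
Candidate D: residuals OCWA 198.0, BRK 205.2, ELK 166.4 → max 205.2 km
Only Candidate B has all residuals ≈ 0.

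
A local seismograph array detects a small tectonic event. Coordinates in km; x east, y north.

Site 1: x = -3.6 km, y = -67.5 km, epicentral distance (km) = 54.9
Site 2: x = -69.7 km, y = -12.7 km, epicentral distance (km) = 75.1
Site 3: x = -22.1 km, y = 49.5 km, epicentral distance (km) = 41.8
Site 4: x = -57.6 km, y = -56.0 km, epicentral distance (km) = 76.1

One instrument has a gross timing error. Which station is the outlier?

Solve using three stations at a time. Using Site 1, Site 2, Site 4 (subtract circle equations pairwise → linear system) gives (x, y) ≈ (5.4, -13.3).
Distances from that point to each station vs reported:
  Site 1: calculated 54.9 vs reported 54.9 → residual 0.0 km
  Site 2: calculated 75.1 vs reported 75.1 → residual 0.0 km
  Site 3: calculated 68.6 vs reported 41.8 → residual 26.8 km
  Site 4: calculated 76.1 vs reported 76.1 → residual 0.0 km
Site 1, Site 2, Site 4 are mutually consistent (residuals ≈ 0); Site 3 is off by 26.8 km.

Site 3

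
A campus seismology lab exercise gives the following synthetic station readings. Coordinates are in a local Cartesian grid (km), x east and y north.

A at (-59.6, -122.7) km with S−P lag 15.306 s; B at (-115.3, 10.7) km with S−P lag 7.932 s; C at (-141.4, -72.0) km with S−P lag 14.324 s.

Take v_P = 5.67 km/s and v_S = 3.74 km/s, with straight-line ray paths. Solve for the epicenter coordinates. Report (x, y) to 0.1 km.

(-34.6, 43.6)

Distance from S−P lag: d = Δt · v_P v_S / (v_P − v_S) = Δt · (5.67·3.74)/(5.67−3.74) ≈ 10.9875·Δt.
So d_A = 168.17, d_B = 87.15, d_C = 157.38 km.
Circle about each station: (x + 59.6)² + (y + 122.7)² = 168.17²; (x + 115.3)² + (y − 10.7)² = 87.15²; (x + 141.4)² + (y + 72.0)² = 157.38².
Subtracting the A equation from the B and C equations removes the quadratic terms:
-111.4 x + 266.8 y = 15487.16
-163.6 x + 101.4 y = 10083.19
Solving the 2×2 system: x ≈ -34.6, y ≈ 43.6 km.
Check against A (with the unrounded x, y): √((x + 59.6)²+(y + 122.7)²) = 168.16 ≈ 168.17 km. ✓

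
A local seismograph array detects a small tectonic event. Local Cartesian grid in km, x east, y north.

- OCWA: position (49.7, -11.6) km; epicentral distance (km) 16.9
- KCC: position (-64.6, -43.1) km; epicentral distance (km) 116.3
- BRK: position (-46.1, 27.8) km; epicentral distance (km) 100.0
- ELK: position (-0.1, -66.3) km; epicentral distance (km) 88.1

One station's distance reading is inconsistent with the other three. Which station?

Solve using three stations at a time. Using OCWA, BRK, ELK (subtract circle equations pairwise → linear system) gives (x, y) ≈ (51.3, 5.2).
Distances from that point to each station vs reported:
  OCWA: calculated 16.9 vs reported 16.9 → residual 0.0 km
  KCC: calculated 125.6 vs reported 116.3 → residual 9.3 km
  BRK: calculated 100.0 vs reported 100.0 → residual 0.0 km
  ELK: calculated 88.1 vs reported 88.1 → residual 0.0 km
OCWA, BRK, ELK are mutually consistent (residuals ≈ 0); KCC is off by 9.3 km.

KCC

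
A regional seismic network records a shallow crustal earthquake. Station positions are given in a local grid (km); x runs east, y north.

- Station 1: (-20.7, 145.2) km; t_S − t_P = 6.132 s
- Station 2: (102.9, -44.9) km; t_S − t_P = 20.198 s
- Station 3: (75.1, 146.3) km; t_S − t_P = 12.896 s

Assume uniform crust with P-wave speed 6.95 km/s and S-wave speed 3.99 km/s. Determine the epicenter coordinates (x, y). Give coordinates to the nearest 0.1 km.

Distance from S−P lag: d = Δt · v_P v_S / (v_P − v_S) = Δt · (6.95·3.99)/(6.95−3.99) ≈ 9.3684·Δt.
So d_Station 1 = 57.45, d_Station 2 = 189.22, d_Station 3 = 120.82 km.
Circle about each station: (x + 20.7)² + (y − 145.2)² = 57.45²; (x − 102.9)² + (y + 44.9)² = 189.22²; (x − 75.1)² + (y − 146.3)² = 120.82².
Subtracting pairs of circle equations eliminates x²+y² and gives linear equations (the radical axes):
247.2 x − 380.2 y = -41410.82
191.6 x + 2.2 y = -5764.80
Solving the 2×2 system: x ≈ -31.1, y ≈ 88.7 km.

x ≈ -31.1 km, y ≈ 88.7 km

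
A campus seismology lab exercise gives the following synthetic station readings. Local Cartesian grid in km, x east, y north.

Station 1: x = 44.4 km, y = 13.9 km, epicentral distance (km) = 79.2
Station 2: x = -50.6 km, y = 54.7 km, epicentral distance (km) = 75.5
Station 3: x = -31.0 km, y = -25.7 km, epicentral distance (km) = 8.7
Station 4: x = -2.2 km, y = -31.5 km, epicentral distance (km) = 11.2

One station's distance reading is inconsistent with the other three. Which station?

Station 4

Solve using three stations at a time. Using Station 1, Station 2, Station 3 (subtract circle equations pairwise → linear system) gives (x, y) ≈ (-28.3, -17.4).
Distances from that point to each station vs reported:
  Station 1: calculated 79.2 vs reported 79.2 → residual 0.0 km
  Station 2: calculated 75.5 vs reported 75.5 → residual 0.0 km
  Station 3: calculated 8.7 vs reported 8.7 → residual 0.0 km
  Station 4: calculated 29.7 vs reported 11.2 → residual 18.5 km
Station 1, Station 2, Station 3 are mutually consistent (residuals ≈ 0); Station 4 is off by 18.5 km.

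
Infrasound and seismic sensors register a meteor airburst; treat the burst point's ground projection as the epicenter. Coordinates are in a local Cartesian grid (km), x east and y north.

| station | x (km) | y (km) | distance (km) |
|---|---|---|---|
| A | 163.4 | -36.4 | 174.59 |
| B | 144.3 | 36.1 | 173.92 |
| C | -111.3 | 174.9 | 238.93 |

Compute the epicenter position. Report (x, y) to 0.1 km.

Circle about each station: (x − 163.4)² + (y + 36.4)² = 174.59²; (x − 144.3)² + (y − 36.1)² = 173.92²; (x + 111.3)² + (y − 174.9)² = 238.93².
Subtracting the A equation from the B and C equations removes the quadratic terms:
-38.2 x + 145.0 y = -5665.32
-549.4 x + 422.6 y = -11652.70
Solving the 2×2 system: x ≈ -11.1, y ≈ -42.0 km.

(-11.1, -42.0)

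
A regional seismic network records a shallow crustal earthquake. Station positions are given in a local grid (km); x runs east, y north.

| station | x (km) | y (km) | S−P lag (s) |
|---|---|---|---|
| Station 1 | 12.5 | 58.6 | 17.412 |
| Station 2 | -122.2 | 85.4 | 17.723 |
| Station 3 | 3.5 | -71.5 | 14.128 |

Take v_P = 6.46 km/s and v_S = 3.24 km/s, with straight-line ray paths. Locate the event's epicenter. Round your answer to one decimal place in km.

Distance from S−P lag: d = Δt · v_P v_S / (v_P − v_S) = Δt · (6.46·3.24)/(6.46−3.24) ≈ 6.5001·Δt.
So d_Station 1 = 113.18, d_Station 2 = 115.20, d_Station 3 = 91.83 km.
Circle about each station: (x − 12.5)² + (y − 58.6)² = 113.18²; (x + 122.2)² + (y − 85.4)² = 115.20²; (x − 3.5)² + (y + 71.5)² = 91.83².
Subtracting pairs of circle equations eliminates x²+y² and gives linear equations (the radical axes):
-269.4 x + 53.6 y = 18174.46
-18.0 x − 260.2 y = 5911.25
Solving the 2×2 system: x ≈ -71.0, y ≈ -17.8 km.
Check against Station 1 (with the unrounded x, y): √((x − 12.5)²+(y − 58.6)²) = 113.19 ≈ 113.18 km. ✓

(-71.0, -17.8)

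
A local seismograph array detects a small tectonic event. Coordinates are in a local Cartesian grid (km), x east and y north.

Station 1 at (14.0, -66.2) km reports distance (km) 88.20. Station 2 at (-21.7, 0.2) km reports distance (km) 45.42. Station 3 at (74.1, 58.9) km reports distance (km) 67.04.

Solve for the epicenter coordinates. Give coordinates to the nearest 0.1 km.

Circle about each station: (x − 14.0)² + (y + 66.2)² = 88.20²; (x + 21.7)² + (y − 0.2)² = 45.42²; (x − 74.1)² + (y − 58.9)² = 67.04².
Subtracting the Station 1 equation from the Station 2 and Station 3 equations removes the quadratic terms:
-71.4 x + 132.8 y = 1608.75
120.2 x + 250.2 y = 7666.46
Solving the 2×2 system: x ≈ 18.2, y ≈ 21.9 km.

x ≈ 18.2 km, y ≈ 21.9 km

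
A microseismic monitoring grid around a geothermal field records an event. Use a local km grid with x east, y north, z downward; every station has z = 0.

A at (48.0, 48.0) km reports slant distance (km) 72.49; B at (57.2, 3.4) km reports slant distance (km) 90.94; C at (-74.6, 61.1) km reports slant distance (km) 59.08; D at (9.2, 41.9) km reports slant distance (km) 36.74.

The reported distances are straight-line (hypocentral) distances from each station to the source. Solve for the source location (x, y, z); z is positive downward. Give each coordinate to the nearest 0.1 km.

x ≈ -21.6 km, y ≈ 44.2 km, depth ≈ 19.9 km

Each station gives a sphere (x−x_i)² + (y−y_i)² + z² = d_i² (stations at z=0).
Subtracting the A sphere from B and C: z² cancels, leaving linear equations in x and y:
18.4 x − 89.2 y = -4339.88
-245.2 x + 26.2 y = 6454.72
Solving: x ≈ -21.602, y ≈ 44.197 km (keep extra digits for the depth step; rounded: -21.6, 44.2).
Then from the A sphere: z² = 72.49² − (x − 48.0)² − (y − 48.0)² with x = -21.602, y = 44.197, so z ≈ 19.897 ≈ 19.9 km.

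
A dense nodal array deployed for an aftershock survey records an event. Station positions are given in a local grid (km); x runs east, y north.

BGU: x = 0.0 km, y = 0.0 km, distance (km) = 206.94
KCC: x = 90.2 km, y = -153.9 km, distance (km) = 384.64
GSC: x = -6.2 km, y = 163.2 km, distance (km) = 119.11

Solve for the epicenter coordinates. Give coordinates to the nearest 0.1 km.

-125.3 km east, 164.7 km north

Circle about each station: x² + y² = 206.94²; (x − 90.2)² + (y + 153.9)² = 384.64²; (x + 6.2)² + (y − 163.2)² = 119.11².
Subtracting pairs of circle equations eliminates x²+y² and gives linear equations (the radical axes):
180.4 x − 307.8 y = -73302.52
-12.4 x + 326.4 y = 55309.65
Solving the 2×2 system: x ≈ -125.3, y ≈ 164.7 km.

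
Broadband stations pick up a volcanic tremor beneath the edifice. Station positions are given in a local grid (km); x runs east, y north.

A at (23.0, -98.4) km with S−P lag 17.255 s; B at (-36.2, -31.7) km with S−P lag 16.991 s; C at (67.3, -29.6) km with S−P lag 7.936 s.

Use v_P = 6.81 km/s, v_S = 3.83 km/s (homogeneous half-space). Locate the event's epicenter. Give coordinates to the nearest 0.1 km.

x ≈ 97.8 km, y ≈ 32.8 km

Distance from S−P lag: d = Δt · v_P v_S / (v_P − v_S) = Δt · (6.81·3.83)/(6.81−3.83) ≈ 8.7524·Δt.
So d_A = 151.02, d_B = 148.71, d_C = 69.46 km.
Circle about each station: (x − 23.0)² + (y + 98.4)² = 151.02²; (x + 36.2)² + (y + 31.7)² = 148.71²; (x − 67.3)² + (y + 29.6)² = 69.46².
Subtracting the A equation from the B and C equations removes the quadratic terms:
-118.4 x + 133.4 y = -7203.85
88.6 x + 137.6 y = 13176.24
Solving the 2×2 system: x ≈ 97.8, y ≈ 32.8 km.
Check against A (with the unrounded x, y): √((x − 23.0)²+(y + 98.4)²) = 151.01 ≈ 151.02 km. ✓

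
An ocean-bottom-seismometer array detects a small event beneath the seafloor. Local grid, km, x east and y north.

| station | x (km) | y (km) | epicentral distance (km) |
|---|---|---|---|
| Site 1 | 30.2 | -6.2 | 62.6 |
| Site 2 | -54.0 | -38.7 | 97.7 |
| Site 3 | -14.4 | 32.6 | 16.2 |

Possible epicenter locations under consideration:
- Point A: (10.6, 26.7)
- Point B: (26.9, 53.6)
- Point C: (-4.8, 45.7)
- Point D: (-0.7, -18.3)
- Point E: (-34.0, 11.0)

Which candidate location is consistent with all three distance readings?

Point C

For each candidate, compare |candidate − station| to the reported distance:
Point A: residuals Site 1 24.3, Site 2 5.8, Site 3 9.5 → max 24.3 km
Point B: residuals Site 1 2.7, Site 2 25.0, Site 3 30.1 → max 30.1 km
Point C: residuals Site 1 0.0, Site 2 0.0, Site 3 0.0 → max 0.0 km
Point D: residuals Site 1 29.4, Site 2 40.6, Site 3 36.5 → max 40.6 km
Point E: residuals Site 1 3.9, Site 2 44.1, Site 3 13.0 → max 44.1 km
Only Point C has all residuals ≈ 0.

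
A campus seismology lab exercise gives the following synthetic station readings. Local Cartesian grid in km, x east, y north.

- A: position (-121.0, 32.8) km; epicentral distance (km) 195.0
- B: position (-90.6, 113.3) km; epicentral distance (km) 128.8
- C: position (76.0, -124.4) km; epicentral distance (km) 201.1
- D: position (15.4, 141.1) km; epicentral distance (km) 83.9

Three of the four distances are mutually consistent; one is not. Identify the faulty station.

Solve using three stations at a time. Using A, C, D (subtract circle equations pairwise → linear system) gives (x, y) ≈ (69.0, 76.6).
Distances from that point to each station vs reported:
  A: calculated 195.0 vs reported 195.0 → residual 0.0 km
  B: calculated 163.8 vs reported 128.8 → residual 35.0 km
  C: calculated 201.1 vs reported 201.1 → residual 0.0 km
  D: calculated 83.9 vs reported 83.9 → residual 0.0 km
A, C, D are mutually consistent (residuals ≈ 0); B is off by 35.0 km.

B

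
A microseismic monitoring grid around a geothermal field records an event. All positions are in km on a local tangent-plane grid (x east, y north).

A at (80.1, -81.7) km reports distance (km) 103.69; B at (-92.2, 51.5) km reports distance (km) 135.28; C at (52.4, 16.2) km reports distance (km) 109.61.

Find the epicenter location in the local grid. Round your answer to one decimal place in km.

(-22.1, -64.2)

Circle about each station: (x − 80.1)² + (y + 81.7)² = 103.69²; (x + 92.2)² + (y − 51.5)² = 135.28²; (x − 52.4)² + (y − 16.2)² = 109.61².
Subtracting pairs of circle equations eliminates x²+y² and gives linear equations (the radical axes):
-344.6 x + 266.4 y = -9486.87
-55.4 x + 195.8 y = -11345.44
Solving the 2×2 system: x ≈ -22.1, y ≈ -64.2 km.
Check against A (with the unrounded x, y): √((x − 80.1)²+(y + 81.7)²) = 103.69 ≈ 103.69 km. ✓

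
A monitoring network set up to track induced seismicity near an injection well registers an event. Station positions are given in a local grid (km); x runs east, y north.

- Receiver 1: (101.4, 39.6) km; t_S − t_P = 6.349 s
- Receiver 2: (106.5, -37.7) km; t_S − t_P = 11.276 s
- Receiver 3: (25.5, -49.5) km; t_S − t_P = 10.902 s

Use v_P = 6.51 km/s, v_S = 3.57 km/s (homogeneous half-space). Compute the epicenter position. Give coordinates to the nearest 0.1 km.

Distance from S−P lag: d = Δt · v_P v_S / (v_P − v_S) = Δt · (6.51·3.57)/(6.51−3.57) ≈ 7.9050·Δt.
So d_Receiver 1 = 50.19, d_Receiver 2 = 89.14, d_Receiver 3 = 86.18 km.
Circle about each station: (x − 101.4)² + (y − 39.6)² = 50.19²; (x − 106.5)² + (y + 37.7)² = 89.14²; (x − 25.5)² + (y + 49.5)² = 86.18².
Subtracting the Receiver 1 equation from the Receiver 2 and Receiver 3 equations removes the quadratic terms:
10.2 x − 154.6 y = -4513.48
-151.8 x − 178.2 y = -13657.58
Solving the 2×2 system: x ≈ 51.7, y ≈ 32.6 km.

x ≈ 51.7 km, y ≈ 32.6 km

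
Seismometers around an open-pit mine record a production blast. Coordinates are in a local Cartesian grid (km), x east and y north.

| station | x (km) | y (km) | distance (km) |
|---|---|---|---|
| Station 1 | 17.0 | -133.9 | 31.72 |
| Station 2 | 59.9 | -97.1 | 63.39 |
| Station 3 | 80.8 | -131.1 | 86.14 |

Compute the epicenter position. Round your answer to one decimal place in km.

(-2.4, -108.8)

Circle about each station: (x − 17.0)² + (y + 133.9)² = 31.72²; (x − 59.9)² + (y + 97.1)² = 63.39²; (x − 80.8)² + (y + 131.1)² = 86.14².
Subtracting the Station 1 equation from the Station 2 and Station 3 equations removes the quadratic terms:
85.8 x + 73.6 y = -8213.92
127.6 x + 5.6 y = -916.30
Solving the 2×2 system: x ≈ -2.4, y ≈ -108.8 km.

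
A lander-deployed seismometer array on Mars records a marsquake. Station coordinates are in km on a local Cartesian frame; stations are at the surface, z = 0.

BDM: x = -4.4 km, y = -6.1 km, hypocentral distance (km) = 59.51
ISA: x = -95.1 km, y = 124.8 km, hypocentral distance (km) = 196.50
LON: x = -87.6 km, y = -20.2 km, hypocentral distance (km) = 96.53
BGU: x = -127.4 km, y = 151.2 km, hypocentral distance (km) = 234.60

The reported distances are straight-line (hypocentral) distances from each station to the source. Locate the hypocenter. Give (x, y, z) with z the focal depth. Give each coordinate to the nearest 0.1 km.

(-6.0, -44.3, 45.6)

Each station gives a sphere (x−x_i)² + (y−y_i)² + z² = d_i² (stations at z=0).
Subtracting the BDM sphere from ISA and LON: z² cancels, leaving linear equations in x and y:
-181.4 x + 261.8 y = -10508.33
-166.4 x − 28.2 y = 2248.63
Solving: x ≈ -6.006, y ≈ -44.300 km (keep extra digits for the depth step; rounded: -6.0, -44.3).
Then from the BDM sphere: z² = 59.51² − (x + 4.4)² − (y + 6.1)² with x = -6.006, y = -44.300, so z ≈ 45.603 ≈ 45.6 km.
Check against BGU (with the unrounded solution): distance 234.60 ≈ 234.60 km. ✓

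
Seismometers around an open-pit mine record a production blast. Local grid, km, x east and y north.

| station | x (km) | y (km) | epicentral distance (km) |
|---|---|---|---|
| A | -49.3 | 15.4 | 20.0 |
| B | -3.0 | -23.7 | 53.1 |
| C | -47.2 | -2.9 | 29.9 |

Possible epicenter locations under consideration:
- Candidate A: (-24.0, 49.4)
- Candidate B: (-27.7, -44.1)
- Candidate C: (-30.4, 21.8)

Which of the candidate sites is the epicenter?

Candidate C

For each candidate, compare |candidate − station| to the reported distance:
Candidate A: residuals A 22.4, B 23.0, C 27.3 → max 27.3 km
Candidate B: residuals A 43.3, B 21.1, C 15.7 → max 43.3 km
Candidate C: residuals A 0.0, B 0.0, C 0.0 → max 0.0 km
Only Candidate C has all residuals ≈ 0.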